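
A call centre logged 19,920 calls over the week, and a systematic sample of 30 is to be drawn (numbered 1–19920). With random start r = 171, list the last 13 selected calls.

k = N/n = 19920/30 = 664
18th selection = 171 + 17×664 = 11459
19th: 11459 + 664 = 12123
20th: 12123 + 664 = 12787
21st: 12787 + 664 = 13451
22nd: 13451 + 664 = 14115
23rd: 14115 + 664 = 14779
24th: 14779 + 664 = 15443
25th: 15443 + 664 = 16107
26th: 16107 + 664 = 16771
27th: 16771 + 664 = 17435
28th: 17435 + 664 = 18099
29th: 18099 + 664 = 18763
30th: 18763 + 664 = 19427

11459, 12123, 12787, 13451, 14115, 14779, 15443, 16107, 16771, 17435, 18099, 18763, 19427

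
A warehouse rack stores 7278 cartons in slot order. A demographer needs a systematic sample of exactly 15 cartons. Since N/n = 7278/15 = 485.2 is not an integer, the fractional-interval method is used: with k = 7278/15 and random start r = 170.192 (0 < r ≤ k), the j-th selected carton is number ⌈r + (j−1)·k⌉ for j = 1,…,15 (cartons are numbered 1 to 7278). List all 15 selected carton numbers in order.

j=1: r + 0k = 170.192 → ⌈·⌉ = 171
j=2: r + 1k = 655.392 → ⌈·⌉ = 656
j=3: r + 2k = 1140.592 → ⌈·⌉ = 1141
j=4: r + 3k = 1625.792 → ⌈·⌉ = 1626
j=5: r + 4k = 2110.992 → ⌈·⌉ = 2111
j=6: r + 5k = 2596.192 → ⌈·⌉ = 2597
j=7: r + 6k = 3081.392 → ⌈·⌉ = 3082
j=8: r + 7k = 3566.592 → ⌈·⌉ = 3567
j=9: r + 8k = 4051.792 → ⌈·⌉ = 4052
j=10: r + 9k = 4536.992 → ⌈·⌉ = 4537
j=11: r + 10k = 5022.192 → ⌈·⌉ = 5023
j=12: r + 11k = 5507.392 → ⌈·⌉ = 5508
j=13: r + 12k = 5992.592 → ⌈·⌉ = 5993
j=14: r + 13k = 6477.792 → ⌈·⌉ = 6478
j=15: r + 14k = 6962.992 → ⌈·⌉ = 6963

171, 656, 1141, 1626, 2111, 2597, 3082, 3567, 4052, 4537, 5023, 5508, 5993, 6478, 6963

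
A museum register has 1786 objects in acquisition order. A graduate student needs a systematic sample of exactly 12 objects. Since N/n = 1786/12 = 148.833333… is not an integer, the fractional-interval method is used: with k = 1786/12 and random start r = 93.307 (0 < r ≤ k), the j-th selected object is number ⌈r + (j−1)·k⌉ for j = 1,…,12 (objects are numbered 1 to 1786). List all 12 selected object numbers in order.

94, 243, 391, 540, 689, 838, 987, 1136, 1284, 1433, 1582, 1731

j=1: r + 0k = 93.307 → ⌈·⌉ = 94
j=2: r + 1k = 242.140333… → ⌈·⌉ = 243
j=3: r + 2k = 390.973666… → ⌈·⌉ = 391
j=4: r + 3k = 539.807 → ⌈·⌉ = 540
j=5: r + 4k = 688.640333… → ⌈·⌉ = 689
j=6: r + 5k = 837.473666… → ⌈·⌉ = 838
j=7: r + 6k = 986.307 → ⌈·⌉ = 987
j=8: r + 7k = 1135.140333… → ⌈·⌉ = 1136
j=9: r + 8k = 1283.973666… → ⌈·⌉ = 1284
j=10: r + 9k = 1432.807 → ⌈·⌉ = 1433
j=11: r + 10k = 1581.640333… → ⌈·⌉ = 1582
j=12: r + 11k = 1730.473666… → ⌈·⌉ = 1731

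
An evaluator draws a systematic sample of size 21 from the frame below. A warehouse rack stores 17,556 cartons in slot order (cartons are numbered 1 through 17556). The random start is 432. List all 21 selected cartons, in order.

k = N/n = 17556/21 = 836
carton 1: 432
carton 2: 432 + 836 = 1268
carton 3: 1268 + 836 = 2104
carton 4: 2104 + 836 = 2940
carton 5: 2940 + 836 = 3776
carton 6: 3776 + 836 = 4612
carton 7: 4612 + 836 = 5448
carton 8: 5448 + 836 = 6284
carton 9: 6284 + 836 = 7120
carton 10: 7120 + 836 = 7956
carton 11: 7956 + 836 = 8792
carton 12: 8792 + 836 = 9628
carton 13: 9628 + 836 = 10464
carton 14: 10464 + 836 = 11300
carton 15: 11300 + 836 = 12136
carton 16: 12136 + 836 = 12972
carton 17: 12972 + 836 = 13808
carton 18: 13808 + 836 = 14644
carton 19: 14644 + 836 = 15480
carton 20: 15480 + 836 = 16316
carton 21: 16316 + 836 = 17152

432, 1268, 2104, 2940, 3776, 4612, 5448, 6284, 7120, 7956, 8792, 9628, 10464, 11300, 12136, 12972, 13808, 14644, 15480, 16316, 17152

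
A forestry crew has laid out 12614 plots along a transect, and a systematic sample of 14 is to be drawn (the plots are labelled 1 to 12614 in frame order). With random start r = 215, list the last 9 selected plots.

k = N/n = 12614/14 = 901
6th selection = 215 + 5×901 = 4720
7th: 4720 + 901 = 5621
8th: 5621 + 901 = 6522
9th: 6522 + 901 = 7423
10th: 7423 + 901 = 8324
11th: 8324 + 901 = 9225
12th: 9225 + 901 = 10126
13th: 10126 + 901 = 11027
14th: 11027 + 901 = 11928

4720, 5621, 6522, 7423, 8324, 9225, 10126, 11027, 11928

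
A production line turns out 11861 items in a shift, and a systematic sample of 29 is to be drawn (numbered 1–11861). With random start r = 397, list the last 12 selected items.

k = N/n = 11861/29 = 409
18th selection = 397 + 17×409 = 7350
19th: 7350 + 409 = 7759
20th: 7759 + 409 = 8168
21st: 8168 + 409 = 8577
22nd: 8577 + 409 = 8986
23rd: 8986 + 409 = 9395
24th: 9395 + 409 = 9804
25th: 9804 + 409 = 10213
26th: 10213 + 409 = 10622
27th: 10622 + 409 = 11031
28th: 11031 + 409 = 11440
29th: 11440 + 409 = 11849

7350, 7759, 8168, 8577, 8986, 9395, 9804, 10213, 10622, 11031, 11440, 11849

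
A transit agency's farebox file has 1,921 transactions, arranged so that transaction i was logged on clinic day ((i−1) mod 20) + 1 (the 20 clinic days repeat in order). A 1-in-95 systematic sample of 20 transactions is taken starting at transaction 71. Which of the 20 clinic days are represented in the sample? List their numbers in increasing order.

Consecutive selections differ by k = 95, so their clinic day numbers differ by 95 mod 20 = 15.
gcd(95, 20) = 5, so the sample visits 20/5 = 4 distinct residues mod 20.
Start 71 is clinic day 11; the clinic days hit are 1, 6, 11, 16.

1, 6, 11, 16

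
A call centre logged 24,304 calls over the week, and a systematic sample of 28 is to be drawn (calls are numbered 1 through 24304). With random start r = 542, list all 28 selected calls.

542, 1410, 2278, 3146, 4014, 4882, 5750, 6618, 7486, 8354, 9222, 10090, 10958, 11826, 12694, 13562, 14430, 15298, 16166, 17034, 17902, 18770, 19638, 20506, 21374, 22242, 23110, 23978

k = N/n = 24304/28 = 868
call 1: 542
call 2: 542 + 868 = 1410
call 3: 1410 + 868 = 2278
call 4: 2278 + 868 = 3146
call 5: 3146 + 868 = 4014
call 6: 4014 + 868 = 4882
call 7: 4882 + 868 = 5750
call 8: 5750 + 868 = 6618
call 9: 6618 + 868 = 7486
call 10: 7486 + 868 = 8354
call 11: 8354 + 868 = 9222
call 12: 9222 + 868 = 10090
call 13: 10090 + 868 = 10958
call 14: 10958 + 868 = 11826
call 15: 11826 + 868 = 12694
call 16: 12694 + 868 = 13562
call 17: 13562 + 868 = 14430
call 18: 14430 + 868 = 15298
call 19: 15298 + 868 = 16166
call 20: 16166 + 868 = 17034
call 21: 17034 + 868 = 17902
call 22: 17902 + 868 = 18770
call 23: 18770 + 868 = 19638
call 24: 19638 + 868 = 20506
call 25: 20506 + 868 = 21374
call 26: 21374 + 868 = 22242
call 27: 22242 + 868 = 23110
call 28: 23110 + 868 = 23978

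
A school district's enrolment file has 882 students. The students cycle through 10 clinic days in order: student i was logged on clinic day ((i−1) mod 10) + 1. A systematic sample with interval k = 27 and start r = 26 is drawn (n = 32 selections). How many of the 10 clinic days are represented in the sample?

10

Consecutive selections differ by k = 27, so their clinic day numbers differ by 27 mod 10 = 7.
gcd(27, 10) = 1, so the sample visits 10/1 = 10 distinct residues mod 10.
Start 26 is clinic day 6; the clinic days hit are 1, 2, 3, 4, 5, 6, 7, 8, 9, 10.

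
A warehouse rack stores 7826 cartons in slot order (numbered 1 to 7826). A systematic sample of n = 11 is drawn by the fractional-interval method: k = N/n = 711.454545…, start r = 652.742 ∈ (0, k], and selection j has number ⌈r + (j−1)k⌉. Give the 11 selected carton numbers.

653, 1365, 2076, 2788, 3499, 4211, 4922, 5633, 6345, 7056, 7768

j=1: r + 0k = 652.742 → ⌈·⌉ = 653
j=2: r + 1k = 1364.196545… → ⌈·⌉ = 1365
j=3: r + 2k = 2075.651090… → ⌈·⌉ = 2076
j=4: r + 3k = 2787.105636… → ⌈·⌉ = 2788
j=5: r + 4k = 3498.560181… → ⌈·⌉ = 3499
j=6: r + 5k = 4210.014727… → ⌈·⌉ = 4211
j=7: r + 6k = 4921.469272… → ⌈·⌉ = 4922
j=8: r + 7k = 5632.923818… → ⌈·⌉ = 5633
j=9: r + 8k = 6344.378363… → ⌈·⌉ = 6345
j=10: r + 9k = 7055.832909… → ⌈·⌉ = 7056
j=11: r + 10k = 7767.287454… → ⌈·⌉ = 7768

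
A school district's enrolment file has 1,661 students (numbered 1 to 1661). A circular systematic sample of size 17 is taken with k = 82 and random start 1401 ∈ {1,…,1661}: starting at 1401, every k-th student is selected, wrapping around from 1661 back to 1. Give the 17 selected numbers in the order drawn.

Selection 1: 1401
Selection 2: 1401 + 82 = 1483
Selection 3: 1483 + 82 = 1565
Selection 4: 1565 + 82 = 1647
Selection 5: 1647 + 82 = 1729 → 1729 − 1661 = 68
Selection 6: 68 + 82 = 150
Selection 7: 150 + 82 = 232
Selection 8: 232 + 82 = 314
Selection 9: 314 + 82 = 396
Selection 10: 396 + 82 = 478
Selection 11: 478 + 82 = 560
Selection 12: 560 + 82 = 642
Selection 13: 642 + 82 = 724
Selection 14: 724 + 82 = 806
Selection 15: 806 + 82 = 888
Selection 16: 888 + 82 = 970
Selection 17: 970 + 82 = 1052

1401, 1483, 1565, 1647, 68, 150, 232, 314, 396, 478, 560, 642, 724, 806, 888, 970, 1052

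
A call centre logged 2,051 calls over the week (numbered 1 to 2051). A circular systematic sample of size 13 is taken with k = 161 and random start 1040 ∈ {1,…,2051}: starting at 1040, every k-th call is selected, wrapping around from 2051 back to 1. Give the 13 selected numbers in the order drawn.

1040, 1201, 1362, 1523, 1684, 1845, 2006, 116, 277, 438, 599, 760, 921

Selection 1: 1040
Selection 2: 1040 + 161 = 1201
Selection 3: 1201 + 161 = 1362
Selection 4: 1362 + 161 = 1523
Selection 5: 1523 + 161 = 1684
Selection 6: 1684 + 161 = 1845
Selection 7: 1845 + 161 = 2006
Selection 8: 2006 + 161 = 2167 → 2167 − 2051 = 116
Selection 9: 116 + 161 = 277
Selection 10: 277 + 161 = 438
Selection 11: 438 + 161 = 599
Selection 12: 599 + 161 = 760
Selection 13: 760 + 161 = 921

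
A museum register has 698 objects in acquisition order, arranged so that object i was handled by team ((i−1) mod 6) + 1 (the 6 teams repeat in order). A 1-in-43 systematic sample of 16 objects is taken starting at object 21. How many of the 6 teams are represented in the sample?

6

Consecutive selections differ by k = 43, so their team numbers differ by 43 mod 6 = 1.
gcd(43, 6) = 1, so the sample visits 6/1 = 6 distinct residues mod 6.
Start 21 is team 3; the teams hit are 1, 2, 3, 4, 5, 6.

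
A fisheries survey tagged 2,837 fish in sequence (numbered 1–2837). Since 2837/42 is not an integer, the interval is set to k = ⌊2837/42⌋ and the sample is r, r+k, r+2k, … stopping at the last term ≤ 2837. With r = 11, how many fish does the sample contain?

43

k = ⌊2837/42⌋ = 67
Achieved size = ⌊(2837 − 11)/67⌋ + 1 = ⌊2826/67⌋ + 1 = 42 + 1 = 43
(last selection: 11 + 42×67 = 2825 ≤ 2837; next would be 2892 > 2837)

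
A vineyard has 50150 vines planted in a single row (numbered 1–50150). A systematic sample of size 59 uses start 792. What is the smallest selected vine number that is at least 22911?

23742

k = 50150/59 = 850
Steps past start: ⌈(22911 − 792)/850⌉ = ⌈22119/850⌉ = 27
Selected vine: 792 + 27×850 = 23742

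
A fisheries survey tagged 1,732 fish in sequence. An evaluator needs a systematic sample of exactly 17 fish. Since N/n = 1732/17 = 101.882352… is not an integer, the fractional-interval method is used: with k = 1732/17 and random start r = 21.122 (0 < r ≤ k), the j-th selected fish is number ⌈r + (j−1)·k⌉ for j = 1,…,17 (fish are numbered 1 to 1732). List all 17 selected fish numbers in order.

j=1: r + 0k = 21.122 → ⌈·⌉ = 22
j=2: r + 1k = 123.004352… → ⌈·⌉ = 124
j=3: r + 2k = 224.886705… → ⌈·⌉ = 225
j=4: r + 3k = 326.769058… → ⌈·⌉ = 327
j=5: r + 4k = 428.651411… → ⌈·⌉ = 429
j=6: r + 5k = 530.533764… → ⌈·⌉ = 531
j=7: r + 6k = 632.416117… → ⌈·⌉ = 633
j=8: r + 7k = 734.298470… → ⌈·⌉ = 735
j=9: r + 8k = 836.180823… → ⌈·⌉ = 837
j=10: r + 9k = 938.063176… → ⌈·⌉ = 939
j=11: r + 10k = 1039.945529… → ⌈·⌉ = 1040
j=12: r + 11k = 1141.827882… → ⌈·⌉ = 1142
j=13: r + 12k = 1243.710235… → ⌈·⌉ = 1244
j=14: r + 13k = 1345.592588… → ⌈·⌉ = 1346
j=15: r + 14k = 1447.474941… → ⌈·⌉ = 1448
j=16: r + 15k = 1549.357294… → ⌈·⌉ = 1550
j=17: r + 16k = 1651.239647… → ⌈·⌉ = 1652

22, 124, 225, 327, 429, 531, 633, 735, 837, 939, 1040, 1142, 1244, 1346, 1448, 1550, 1652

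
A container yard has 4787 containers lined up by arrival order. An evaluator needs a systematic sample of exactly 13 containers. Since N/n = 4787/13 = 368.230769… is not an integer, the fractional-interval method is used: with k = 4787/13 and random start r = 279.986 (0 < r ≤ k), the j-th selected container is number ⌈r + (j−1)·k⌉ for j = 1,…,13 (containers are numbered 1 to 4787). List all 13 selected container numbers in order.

j=1: r + 0k = 279.986 → ⌈·⌉ = 280
j=2: r + 1k = 648.216769… → ⌈·⌉ = 649
j=3: r + 2k = 1016.447538… → ⌈·⌉ = 1017
j=4: r + 3k = 1384.678307… → ⌈·⌉ = 1385
j=5: r + 4k = 1752.909076… → ⌈·⌉ = 1753
j=6: r + 5k = 2121.139846… → ⌈·⌉ = 2122
j=7: r + 6k = 2489.370615… → ⌈·⌉ = 2490
j=8: r + 7k = 2857.601384… → ⌈·⌉ = 2858
j=9: r + 8k = 3225.832153… → ⌈·⌉ = 3226
j=10: r + 9k = 3594.062923… → ⌈·⌉ = 3595
j=11: r + 10k = 3962.293692… → ⌈·⌉ = 3963
j=12: r + 11k = 4330.524461… → ⌈·⌉ = 4331
j=13: r + 12k = 4698.755230… → ⌈·⌉ = 4699

280, 649, 1017, 1385, 1753, 2122, 2490, 2858, 3226, 3595, 3963, 4331, 4699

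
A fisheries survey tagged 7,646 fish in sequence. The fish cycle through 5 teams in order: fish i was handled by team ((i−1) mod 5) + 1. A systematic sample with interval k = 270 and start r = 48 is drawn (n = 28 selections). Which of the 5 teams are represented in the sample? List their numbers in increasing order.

Consecutive selections differ by k = 270, so their team numbers differ by 270 mod 5 = 0.
gcd(270, 5) = 5, so the sample visits 5/5 = 1 distinct residues mod 5.
Start 48 is team 3; the teams hit are 3.

3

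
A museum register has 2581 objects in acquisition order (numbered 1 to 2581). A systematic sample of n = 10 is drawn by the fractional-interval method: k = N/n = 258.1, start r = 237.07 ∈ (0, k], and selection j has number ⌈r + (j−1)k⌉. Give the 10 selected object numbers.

238, 496, 754, 1012, 1270, 1528, 1786, 2044, 2302, 2560

j=1: r + 0k = 237.07 → ⌈·⌉ = 238
j=2: r + 1k = 495.17 → ⌈·⌉ = 496
j=3: r + 2k = 753.27 → ⌈·⌉ = 754
j=4: r + 3k = 1011.37 → ⌈·⌉ = 1012
j=5: r + 4k = 1269.47 → ⌈·⌉ = 1270
j=6: r + 5k = 1527.57 → ⌈·⌉ = 1528
j=7: r + 6k = 1785.67 → ⌈·⌉ = 1786
j=8: r + 7k = 2043.77 → ⌈·⌉ = 2044
j=9: r + 8k = 2301.87 → ⌈·⌉ = 2302
j=10: r + 9k = 2559.97 → ⌈·⌉ = 2560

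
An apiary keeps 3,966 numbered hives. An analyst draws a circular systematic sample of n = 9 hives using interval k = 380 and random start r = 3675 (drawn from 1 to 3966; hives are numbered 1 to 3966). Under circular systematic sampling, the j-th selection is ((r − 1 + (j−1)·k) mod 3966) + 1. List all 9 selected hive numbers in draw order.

3675, 89, 469, 849, 1229, 1609, 1989, 2369, 2749

Selection 1: 3675
Selection 2: 3675 + 380 = 4055 → 4055 − 3966 = 89
Selection 3: 89 + 380 = 469
Selection 4: 469 + 380 = 849
Selection 5: 849 + 380 = 1229
Selection 6: 1229 + 380 = 1609
Selection 7: 1609 + 380 = 1989
Selection 8: 1989 + 380 = 2369
Selection 9: 2369 + 380 = 2749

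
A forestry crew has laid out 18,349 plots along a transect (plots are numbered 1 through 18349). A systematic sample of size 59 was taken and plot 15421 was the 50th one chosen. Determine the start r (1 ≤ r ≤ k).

k = 18349/59 = 311
r = 15421 − (50−1)×311 = 15421 − 15239 = 182

182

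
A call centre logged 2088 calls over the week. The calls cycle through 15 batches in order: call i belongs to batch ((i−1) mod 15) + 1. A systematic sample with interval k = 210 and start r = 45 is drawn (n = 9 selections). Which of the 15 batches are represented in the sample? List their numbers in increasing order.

15

Consecutive selections differ by k = 210, so their batch numbers differ by 210 mod 15 = 0.
gcd(210, 15) = 15, so the sample visits 15/15 = 1 distinct residues mod 15.
Start 45 is batch 15; the batches hit are 15.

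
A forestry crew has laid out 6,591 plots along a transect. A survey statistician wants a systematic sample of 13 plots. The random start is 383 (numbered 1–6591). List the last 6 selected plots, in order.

3932, 4439, 4946, 5453, 5960, 6467

k = N/n = 6591/13 = 507
8th selection = 383 + 7×507 = 3932
9th: 3932 + 507 = 4439
10th: 4439 + 507 = 4946
11th: 4946 + 507 = 5453
12th: 5453 + 507 = 5960
13th: 5960 + 507 = 6467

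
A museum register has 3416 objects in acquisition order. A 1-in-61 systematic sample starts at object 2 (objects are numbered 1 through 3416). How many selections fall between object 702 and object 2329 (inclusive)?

k = 61
First selection ≥ 702: 2 + ⌈(702−2)/61⌉·61 = 2 + 12×61 = 734
Last selection ≤ 2329: 2 + ⌊(2329−2)/61⌋·61 = 2 + 38×61 = 2320
Count = 38 − 12 + 1 = 27

27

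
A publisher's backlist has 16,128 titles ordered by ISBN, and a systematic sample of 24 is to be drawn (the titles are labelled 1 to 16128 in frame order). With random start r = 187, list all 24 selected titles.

187, 859, 1531, 2203, 2875, 3547, 4219, 4891, 5563, 6235, 6907, 7579, 8251, 8923, 9595, 10267, 10939, 11611, 12283, 12955, 13627, 14299, 14971, 15643

k = N/n = 16128/24 = 672
title 1: 187
title 2: 187 + 672 = 859
title 3: 859 + 672 = 1531
title 4: 1531 + 672 = 2203
title 5: 2203 + 672 = 2875
title 6: 2875 + 672 = 3547
title 7: 3547 + 672 = 4219
title 8: 4219 + 672 = 4891
title 9: 4891 + 672 = 5563
title 10: 5563 + 672 = 6235
title 11: 6235 + 672 = 6907
title 12: 6907 + 672 = 7579
title 13: 7579 + 672 = 8251
title 14: 8251 + 672 = 8923
title 15: 8923 + 672 = 9595
title 16: 9595 + 672 = 10267
title 17: 10267 + 672 = 10939
title 18: 10939 + 672 = 11611
title 19: 11611 + 672 = 12283
title 20: 12283 + 672 = 12955
title 21: 12955 + 672 = 13627
title 22: 13627 + 672 = 14299
title 23: 14299 + 672 = 14971
title 24: 14971 + 672 = 15643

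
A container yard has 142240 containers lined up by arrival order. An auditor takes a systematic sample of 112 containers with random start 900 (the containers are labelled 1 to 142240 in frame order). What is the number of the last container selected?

k = 142240/112 = 1270
112th selection = r + (112−1)·k = 900 + 111×1270 = 900 + 140970 = 141870

141870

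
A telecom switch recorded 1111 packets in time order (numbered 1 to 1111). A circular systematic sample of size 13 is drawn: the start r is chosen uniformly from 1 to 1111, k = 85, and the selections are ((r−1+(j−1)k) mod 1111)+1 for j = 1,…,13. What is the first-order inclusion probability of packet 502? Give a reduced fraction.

13/1111

For each position j, as r ranges over 1…1111 the j-th selection hits every packet exactly once, so packet 502 is selected for exactly 13 of the 1111 starts.
Inclusion probability = 13/1111.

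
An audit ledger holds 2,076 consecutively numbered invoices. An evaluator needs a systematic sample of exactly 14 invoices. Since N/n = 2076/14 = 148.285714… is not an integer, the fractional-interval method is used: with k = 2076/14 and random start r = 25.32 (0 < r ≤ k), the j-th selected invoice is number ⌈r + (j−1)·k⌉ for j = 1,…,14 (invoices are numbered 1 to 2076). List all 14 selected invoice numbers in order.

j=1: r + 0k = 25.32 → ⌈·⌉ = 26
j=2: r + 1k = 173.605714… → ⌈·⌉ = 174
j=3: r + 2k = 321.891428… → ⌈·⌉ = 322
j=4: r + 3k = 470.177142… → ⌈·⌉ = 471
j=5: r + 4k = 618.462857… → ⌈·⌉ = 619
j=6: r + 5k = 766.748571… → ⌈·⌉ = 767
j=7: r + 6k = 915.034285… → ⌈·⌉ = 916
j=8: r + 7k = 1063.32 → ⌈·⌉ = 1064
j=9: r + 8k = 1211.605714… → ⌈·⌉ = 1212
j=10: r + 9k = 1359.891428… → ⌈·⌉ = 1360
j=11: r + 10k = 1508.177142… → ⌈·⌉ = 1509
j=12: r + 11k = 1656.462857… → ⌈·⌉ = 1657
j=13: r + 12k = 1804.748571… → ⌈·⌉ = 1805
j=14: r + 13k = 1953.034285… → ⌈·⌉ = 1954

26, 174, 322, 471, 619, 767, 916, 1064, 1212, 1360, 1509, 1657, 1805, 1954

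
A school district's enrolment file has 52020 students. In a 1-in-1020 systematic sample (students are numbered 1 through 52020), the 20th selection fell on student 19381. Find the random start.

k = 1020
r = 19381 − (20−1)×1020 = 19381 − 19380 = 1

1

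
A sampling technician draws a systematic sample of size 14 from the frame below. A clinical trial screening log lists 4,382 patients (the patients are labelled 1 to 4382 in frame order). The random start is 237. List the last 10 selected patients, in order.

k = N/n = 4382/14 = 313
5th selection = 237 + 4×313 = 1489
6th: 1489 + 313 = 1802
7th: 1802 + 313 = 2115
8th: 2115 + 313 = 2428
9th: 2428 + 313 = 2741
10th: 2741 + 313 = 3054
11th: 3054 + 313 = 3367
12th: 3367 + 313 = 3680
13th: 3680 + 313 = 3993
14th: 3993 + 313 = 4306

1489, 1802, 2115, 2428, 2741, 3054, 3367, 3680, 3993, 4306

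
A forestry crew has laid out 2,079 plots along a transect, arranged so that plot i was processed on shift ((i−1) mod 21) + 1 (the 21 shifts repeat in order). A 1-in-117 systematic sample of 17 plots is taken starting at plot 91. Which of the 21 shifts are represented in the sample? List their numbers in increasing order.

Consecutive selections differ by k = 117, so their shift numbers differ by 117 mod 21 = 12.
gcd(117, 21) = 3, so the sample visits 21/3 = 7 distinct residues mod 21.
Start 91 is shift 7; the shifts hit are 1, 4, 7, 10, 13, 16, 19.

1, 4, 7, 10, 13, 16, 19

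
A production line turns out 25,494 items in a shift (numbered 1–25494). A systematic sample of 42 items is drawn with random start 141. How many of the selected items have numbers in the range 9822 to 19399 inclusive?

k = 25494/42 = 607
First selection ≥ 9822: 141 + ⌈(9822−141)/607⌉·607 = 141 + 16×607 = 9853
Last selection ≤ 19399: 141 + ⌊(19399−141)/607⌋·607 = 141 + 31×607 = 18958
Count = 31 − 16 + 1 = 16

16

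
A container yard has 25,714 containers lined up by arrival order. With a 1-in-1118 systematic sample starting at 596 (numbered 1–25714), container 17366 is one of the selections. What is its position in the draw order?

k = 1118
position = (17366 − 596)/1118 + 1 = 16770/1118 + 1 = 15 + 1 = 16

16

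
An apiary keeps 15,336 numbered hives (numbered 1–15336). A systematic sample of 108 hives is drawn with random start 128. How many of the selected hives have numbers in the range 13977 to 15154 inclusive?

k = 15336/108 = 142
First selection ≥ 13977: 128 + ⌈(13977−128)/142⌉·142 = 128 + 98×142 = 14044
Last selection ≤ 15154: 128 + ⌊(15154−128)/142⌋·142 = 128 + 105×142 = 15038
Count = 105 − 98 + 1 = 8

8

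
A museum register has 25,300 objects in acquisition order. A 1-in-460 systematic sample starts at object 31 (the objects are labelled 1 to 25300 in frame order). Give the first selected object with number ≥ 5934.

k = 460
Steps past start: ⌈(5934 − 31)/460⌉ = ⌈5903/460⌉ = 13
Selected object: 31 + 13×460 = 6011

6011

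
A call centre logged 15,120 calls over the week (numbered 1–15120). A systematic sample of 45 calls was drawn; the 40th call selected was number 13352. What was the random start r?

248

k = 15120/45 = 336
r = 13352 − (40−1)×336 = 13352 − 13104 = 248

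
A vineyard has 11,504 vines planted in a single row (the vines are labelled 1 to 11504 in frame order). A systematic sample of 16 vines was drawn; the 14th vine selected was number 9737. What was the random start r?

390

k = 11504/16 = 719
r = 9737 − (14−1)×719 = 9737 − 9347 = 390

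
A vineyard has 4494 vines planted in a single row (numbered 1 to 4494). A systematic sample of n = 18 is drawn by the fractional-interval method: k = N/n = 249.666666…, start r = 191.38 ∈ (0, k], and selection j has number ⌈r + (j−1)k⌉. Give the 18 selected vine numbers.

j=1: r + 0k = 191.38 → ⌈·⌉ = 192
j=2: r + 1k = 441.046666… → ⌈·⌉ = 442
j=3: r + 2k = 690.713333… → ⌈·⌉ = 691
j=4: r + 3k = 940.38 → ⌈·⌉ = 941
j=5: r + 4k = 1190.046666… → ⌈·⌉ = 1191
j=6: r + 5k = 1439.713333… → ⌈·⌉ = 1440
j=7: r + 6k = 1689.38 → ⌈·⌉ = 1690
j=8: r + 7k = 1939.046666… → ⌈·⌉ = 1940
j=9: r + 8k = 2188.713333… → ⌈·⌉ = 2189
j=10: r + 9k = 2438.38 → ⌈·⌉ = 2439
j=11: r + 10k = 2688.046666… → ⌈·⌉ = 2689
j=12: r + 11k = 2937.713333… → ⌈·⌉ = 2938
j=13: r + 12k = 3187.38 → ⌈·⌉ = 3188
j=14: r + 13k = 3437.046666… → ⌈·⌉ = 3438
j=15: r + 14k = 3686.713333… → ⌈·⌉ = 3687
j=16: r + 15k = 3936.38 → ⌈·⌉ = 3937
j=17: r + 16k = 4186.046666… → ⌈·⌉ = 4187
j=18: r + 17k = 4435.713333… → ⌈·⌉ = 4436

192, 442, 691, 941, 1191, 1440, 1690, 1940, 2189, 2439, 2689, 2938, 3188, 3438, 3687, 3937, 4187, 4436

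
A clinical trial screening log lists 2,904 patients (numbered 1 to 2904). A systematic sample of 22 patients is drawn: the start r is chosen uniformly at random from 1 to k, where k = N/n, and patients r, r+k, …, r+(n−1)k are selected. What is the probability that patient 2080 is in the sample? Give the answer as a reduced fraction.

k = 2904/22 = 132.
Patient 2080 is selected iff r ≡ 2080 (mod 132); exactly one such r in {1,…,132}.
Inclusion probability = 1/132.

1/132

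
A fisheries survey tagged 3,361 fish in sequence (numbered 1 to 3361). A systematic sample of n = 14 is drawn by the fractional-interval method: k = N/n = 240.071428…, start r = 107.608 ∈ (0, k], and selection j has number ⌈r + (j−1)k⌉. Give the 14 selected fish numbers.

108, 348, 588, 828, 1068, 1308, 1549, 1789, 2029, 2269, 2509, 2749, 2989, 3229

j=1: r + 0k = 107.608 → ⌈·⌉ = 108
j=2: r + 1k = 347.679428… → ⌈·⌉ = 348
j=3: r + 2k = 587.750857… → ⌈·⌉ = 588
j=4: r + 3k = 827.822285… → ⌈·⌉ = 828
j=5: r + 4k = 1067.893714… → ⌈·⌉ = 1068
j=6: r + 5k = 1307.965142… → ⌈·⌉ = 1308
j=7: r + 6k = 1548.036571… → ⌈·⌉ = 1549
j=8: r + 7k = 1788.108 → ⌈·⌉ = 1789
j=9: r + 8k = 2028.179428… → ⌈·⌉ = 2029
j=10: r + 9k = 2268.250857… → ⌈·⌉ = 2269
j=11: r + 10k = 2508.322285… → ⌈·⌉ = 2509
j=12: r + 11k = 2748.393714… → ⌈·⌉ = 2749
j=13: r + 12k = 2988.465142… → ⌈·⌉ = 2989
j=14: r + 13k = 3228.536571… → ⌈·⌉ = 3229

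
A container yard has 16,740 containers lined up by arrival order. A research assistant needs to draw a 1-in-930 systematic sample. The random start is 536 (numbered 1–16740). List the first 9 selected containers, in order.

container 1: 536
container 2: 536 + 930 = 1466
container 3: 1466 + 930 = 2396
container 4: 2396 + 930 = 3326
container 5: 3326 + 930 = 4256
container 6: 4256 + 930 = 5186
container 7: 5186 + 930 = 6116
container 8: 6116 + 930 = 7046
container 9: 7046 + 930 = 7976

536, 1466, 2396, 3326, 4256, 5186, 6116, 7046, 7976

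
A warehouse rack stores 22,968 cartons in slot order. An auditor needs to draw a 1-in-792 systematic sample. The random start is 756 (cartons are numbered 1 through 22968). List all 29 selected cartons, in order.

756, 1548, 2340, 3132, 3924, 4716, 5508, 6300, 7092, 7884, 8676, 9468, 10260, 11052, 11844, 12636, 13428, 14220, 15012, 15804, 16596, 17388, 18180, 18972, 19764, 20556, 21348, 22140, 22932

carton 1: 756
carton 2: 756 + 792 = 1548
carton 3: 1548 + 792 = 2340
carton 4: 2340 + 792 = 3132
carton 5: 3132 + 792 = 3924
carton 6: 3924 + 792 = 4716
carton 7: 4716 + 792 = 5508
carton 8: 5508 + 792 = 6300
carton 9: 6300 + 792 = 7092
carton 10: 7092 + 792 = 7884
carton 11: 7884 + 792 = 8676
carton 12: 8676 + 792 = 9468
carton 13: 9468 + 792 = 10260
carton 14: 10260 + 792 = 11052
carton 15: 11052 + 792 = 11844
carton 16: 11844 + 792 = 12636
carton 17: 12636 + 792 = 13428
carton 18: 13428 + 792 = 14220
carton 19: 14220 + 792 = 15012
carton 20: 15012 + 792 = 15804
carton 21: 15804 + 792 = 16596
carton 22: 16596 + 792 = 17388
carton 23: 17388 + 792 = 18180
carton 24: 18180 + 792 = 18972
carton 25: 18972 + 792 = 19764
carton 26: 19764 + 792 = 20556
carton 27: 20556 + 792 = 21348
carton 28: 21348 + 792 = 22140
carton 29: 22140 + 792 = 22932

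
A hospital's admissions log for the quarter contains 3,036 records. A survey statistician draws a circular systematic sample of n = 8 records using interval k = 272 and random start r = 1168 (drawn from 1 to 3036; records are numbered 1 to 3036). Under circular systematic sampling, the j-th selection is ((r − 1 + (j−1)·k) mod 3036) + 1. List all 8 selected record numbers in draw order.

1168, 1440, 1712, 1984, 2256, 2528, 2800, 36

Selection 1: 1168
Selection 2: 1168 + 272 = 1440
Selection 3: 1440 + 272 = 1712
Selection 4: 1712 + 272 = 1984
Selection 5: 1984 + 272 = 2256
Selection 6: 2256 + 272 = 2528
Selection 7: 2528 + 272 = 2800
Selection 8: 2800 + 272 = 3072 → 3072 − 3036 = 36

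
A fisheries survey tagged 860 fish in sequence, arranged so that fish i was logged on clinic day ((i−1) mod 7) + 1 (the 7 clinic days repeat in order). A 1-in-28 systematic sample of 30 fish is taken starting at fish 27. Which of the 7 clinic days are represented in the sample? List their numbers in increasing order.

6

Consecutive selections differ by k = 28, so their clinic day numbers differ by 28 mod 7 = 0.
gcd(28, 7) = 7, so the sample visits 7/7 = 1 distinct residues mod 7.
Start 27 is clinic day 6; the clinic days hit are 6.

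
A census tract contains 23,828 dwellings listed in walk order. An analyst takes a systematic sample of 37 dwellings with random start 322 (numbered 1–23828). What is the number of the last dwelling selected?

k = 23828/37 = 644
37th selection = r + (37−1)·k = 322 + 36×644 = 322 + 23184 = 23506

23506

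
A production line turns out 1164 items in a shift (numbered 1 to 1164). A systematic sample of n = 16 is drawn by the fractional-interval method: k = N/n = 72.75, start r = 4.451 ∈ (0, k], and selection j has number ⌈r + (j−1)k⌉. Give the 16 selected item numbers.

5, 78, 150, 223, 296, 369, 441, 514, 587, 660, 732, 805, 878, 951, 1023, 1096

j=1: r + 0k = 4.451 → ⌈·⌉ = 5
j=2: r + 1k = 77.201 → ⌈·⌉ = 78
j=3: r + 2k = 149.951 → ⌈·⌉ = 150
j=4: r + 3k = 222.701 → ⌈·⌉ = 223
j=5: r + 4k = 295.451 → ⌈·⌉ = 296
j=6: r + 5k = 368.201 → ⌈·⌉ = 369
j=7: r + 6k = 440.951 → ⌈·⌉ = 441
j=8: r + 7k = 513.701 → ⌈·⌉ = 514
j=9: r + 8k = 586.451 → ⌈·⌉ = 587
j=10: r + 9k = 659.201 → ⌈·⌉ = 660
j=11: r + 10k = 731.951 → ⌈·⌉ = 732
j=12: r + 11k = 804.701 → ⌈·⌉ = 805
j=13: r + 12k = 877.451 → ⌈·⌉ = 878
j=14: r + 13k = 950.201 → ⌈·⌉ = 951
j=15: r + 14k = 1022.951 → ⌈·⌉ = 1023
j=16: r + 15k = 1095.701 → ⌈·⌉ = 1096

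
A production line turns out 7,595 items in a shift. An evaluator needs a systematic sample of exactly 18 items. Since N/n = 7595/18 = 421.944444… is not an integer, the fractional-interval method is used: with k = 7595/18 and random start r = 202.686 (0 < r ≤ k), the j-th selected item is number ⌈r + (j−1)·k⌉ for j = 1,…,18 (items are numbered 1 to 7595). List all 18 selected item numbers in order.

203, 625, 1047, 1469, 1891, 2313, 2735, 3157, 3579, 4001, 4423, 4845, 5267, 5688, 6110, 6532, 6954, 7376

j=1: r + 0k = 202.686 → ⌈·⌉ = 203
j=2: r + 1k = 624.630444… → ⌈·⌉ = 625
j=3: r + 2k = 1046.574888… → ⌈·⌉ = 1047
j=4: r + 3k = 1468.519333… → ⌈·⌉ = 1469
j=5: r + 4k = 1890.463777… → ⌈·⌉ = 1891
j=6: r + 5k = 2312.408222… → ⌈·⌉ = 2313
j=7: r + 6k = 2734.352666… → ⌈·⌉ = 2735
j=8: r + 7k = 3156.297111… → ⌈·⌉ = 3157
j=9: r + 8k = 3578.241555… → ⌈·⌉ = 3579
j=10: r + 9k = 4000.186 → ⌈·⌉ = 4001
j=11: r + 10k = 4422.130444… → ⌈·⌉ = 4423
j=12: r + 11k = 4844.074888… → ⌈·⌉ = 4845
j=13: r + 12k = 5266.019333… → ⌈·⌉ = 5267
j=14: r + 13k = 5687.963777… → ⌈·⌉ = 5688
j=15: r + 14k = 6109.908222… → ⌈·⌉ = 6110
j=16: r + 15k = 6531.852666… → ⌈·⌉ = 6532
j=17: r + 16k = 6953.797111… → ⌈·⌉ = 6954
j=18: r + 17k = 7375.741555… → ⌈·⌉ = 7376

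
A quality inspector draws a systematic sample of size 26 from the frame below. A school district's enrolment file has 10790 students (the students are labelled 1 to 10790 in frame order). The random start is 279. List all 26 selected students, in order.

279, 694, 1109, 1524, 1939, 2354, 2769, 3184, 3599, 4014, 4429, 4844, 5259, 5674, 6089, 6504, 6919, 7334, 7749, 8164, 8579, 8994, 9409, 9824, 10239, 10654

k = N/n = 10790/26 = 415
student 1: 279
student 2: 279 + 415 = 694
student 3: 694 + 415 = 1109
student 4: 1109 + 415 = 1524
student 5: 1524 + 415 = 1939
student 6: 1939 + 415 = 2354
student 7: 2354 + 415 = 2769
student 8: 2769 + 415 = 3184
student 9: 3184 + 415 = 3599
student 10: 3599 + 415 = 4014
student 11: 4014 + 415 = 4429
student 12: 4429 + 415 = 4844
student 13: 4844 + 415 = 5259
student 14: 5259 + 415 = 5674
student 15: 5674 + 415 = 6089
student 16: 6089 + 415 = 6504
student 17: 6504 + 415 = 6919
student 18: 6919 + 415 = 7334
student 19: 7334 + 415 = 7749
student 20: 7749 + 415 = 8164
student 21: 8164 + 415 = 8579
student 22: 8579 + 415 = 8994
student 23: 8994 + 415 = 9409
student 24: 9409 + 415 = 9824
student 25: 9824 + 415 = 10239
student 26: 10239 + 415 = 10654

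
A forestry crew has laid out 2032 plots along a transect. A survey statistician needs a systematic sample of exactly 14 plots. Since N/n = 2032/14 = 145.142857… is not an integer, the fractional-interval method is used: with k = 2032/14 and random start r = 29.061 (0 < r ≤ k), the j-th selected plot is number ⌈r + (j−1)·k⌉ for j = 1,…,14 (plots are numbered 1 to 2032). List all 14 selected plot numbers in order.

j=1: r + 0k = 29.061 → ⌈·⌉ = 30
j=2: r + 1k = 174.203857… → ⌈·⌉ = 175
j=3: r + 2k = 319.346714… → ⌈·⌉ = 320
j=4: r + 3k = 464.489571… → ⌈·⌉ = 465
j=5: r + 4k = 609.632428… → ⌈·⌉ = 610
j=6: r + 5k = 754.775285… → ⌈·⌉ = 755
j=7: r + 6k = 899.918142… → ⌈·⌉ = 900
j=8: r + 7k = 1045.061 → ⌈·⌉ = 1046
j=9: r + 8k = 1190.203857… → ⌈·⌉ = 1191
j=10: r + 9k = 1335.346714… → ⌈·⌉ = 1336
j=11: r + 10k = 1480.489571… → ⌈·⌉ = 1481
j=12: r + 11k = 1625.632428… → ⌈·⌉ = 1626
j=13: r + 12k = 1770.775285… → ⌈·⌉ = 1771
j=14: r + 13k = 1915.918142… → ⌈·⌉ = 1916

30, 175, 320, 465, 610, 755, 900, 1046, 1191, 1336, 1481, 1626, 1771, 1916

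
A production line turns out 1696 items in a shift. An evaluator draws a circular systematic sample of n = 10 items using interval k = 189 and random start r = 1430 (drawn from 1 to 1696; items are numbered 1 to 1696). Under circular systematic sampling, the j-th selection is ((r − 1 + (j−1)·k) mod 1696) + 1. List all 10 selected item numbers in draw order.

1430, 1619, 112, 301, 490, 679, 868, 1057, 1246, 1435

Selection 1: 1430
Selection 2: 1430 + 189 = 1619
Selection 3: 1619 + 189 = 1808 → 1808 − 1696 = 112
Selection 4: 112 + 189 = 301
Selection 5: 301 + 189 = 490
Selection 6: 490 + 189 = 679
Selection 7: 679 + 189 = 868
Selection 8: 868 + 189 = 1057
Selection 9: 1057 + 189 = 1246
Selection 10: 1246 + 189 = 1435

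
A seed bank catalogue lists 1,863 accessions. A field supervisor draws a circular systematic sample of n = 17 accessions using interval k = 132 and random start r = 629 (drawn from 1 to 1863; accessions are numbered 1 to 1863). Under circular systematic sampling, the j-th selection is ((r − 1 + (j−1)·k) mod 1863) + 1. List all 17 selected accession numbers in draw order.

Selection 1: 629
Selection 2: 629 + 132 = 761
Selection 3: 761 + 132 = 893
Selection 4: 893 + 132 = 1025
Selection 5: 1025 + 132 = 1157
Selection 6: 1157 + 132 = 1289
Selection 7: 1289 + 132 = 1421
Selection 8: 1421 + 132 = 1553
Selection 9: 1553 + 132 = 1685
Selection 10: 1685 + 132 = 1817
Selection 11: 1817 + 132 = 1949 → 1949 − 1863 = 86
Selection 12: 86 + 132 = 218
Selection 13: 218 + 132 = 350
Selection 14: 350 + 132 = 482
Selection 15: 482 + 132 = 614
Selection 16: 614 + 132 = 746
Selection 17: 746 + 132 = 878

629, 761, 893, 1025, 1157, 1289, 1421, 1553, 1685, 1817, 86, 218, 350, 482, 614, 746, 878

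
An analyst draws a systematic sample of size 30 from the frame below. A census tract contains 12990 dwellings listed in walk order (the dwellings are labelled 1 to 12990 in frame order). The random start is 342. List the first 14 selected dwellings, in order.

k = N/n = 12990/30 = 433
dwelling 1: 342
dwelling 2: 342 + 433 = 775
dwelling 3: 775 + 433 = 1208
dwelling 4: 1208 + 433 = 1641
dwelling 5: 1641 + 433 = 2074
dwelling 6: 2074 + 433 = 2507
dwelling 7: 2507 + 433 = 2940
dwelling 8: 2940 + 433 = 3373
dwelling 9: 3373 + 433 = 3806
dwelling 10: 3806 + 433 = 4239
dwelling 11: 4239 + 433 = 4672
dwelling 12: 4672 + 433 = 5105
dwelling 13: 5105 + 433 = 5538
dwelling 14: 5538 + 433 = 5971

342, 775, 1208, 1641, 2074, 2507, 2940, 3373, 3806, 4239, 4672, 5105, 5538, 5971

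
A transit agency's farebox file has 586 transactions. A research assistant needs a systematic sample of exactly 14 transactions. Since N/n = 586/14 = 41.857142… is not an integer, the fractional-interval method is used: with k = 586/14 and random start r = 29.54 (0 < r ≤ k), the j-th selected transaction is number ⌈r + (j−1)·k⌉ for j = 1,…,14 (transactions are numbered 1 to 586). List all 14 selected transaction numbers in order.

30, 72, 114, 156, 197, 239, 281, 323, 365, 407, 449, 490, 532, 574

j=1: r + 0k = 29.54 → ⌈·⌉ = 30
j=2: r + 1k = 71.397142… → ⌈·⌉ = 72
j=3: r + 2k = 113.254285… → ⌈·⌉ = 114
j=4: r + 3k = 155.111428… → ⌈·⌉ = 156
j=5: r + 4k = 196.968571… → ⌈·⌉ = 197
j=6: r + 5k = 238.825714… → ⌈·⌉ = 239
j=7: r + 6k = 280.682857… → ⌈·⌉ = 281
j=8: r + 7k = 322.54 → ⌈·⌉ = 323
j=9: r + 8k = 364.397142… → ⌈·⌉ = 365
j=10: r + 9k = 406.254285… → ⌈·⌉ = 407
j=11: r + 10k = 448.111428… → ⌈·⌉ = 449
j=12: r + 11k = 489.968571… → ⌈·⌉ = 490
j=13: r + 12k = 531.825714… → ⌈·⌉ = 532
j=14: r + 13k = 573.682857… → ⌈·⌉ = 574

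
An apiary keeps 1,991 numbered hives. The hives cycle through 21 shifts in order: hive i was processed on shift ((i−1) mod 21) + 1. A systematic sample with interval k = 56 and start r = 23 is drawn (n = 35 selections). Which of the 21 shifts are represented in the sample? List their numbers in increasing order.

Consecutive selections differ by k = 56, so their shift numbers differ by 56 mod 21 = 14.
gcd(56, 21) = 7, so the sample visits 21/7 = 3 distinct residues mod 21.
Start 23 is shift 2; the shifts hit are 2, 9, 16.

2, 9, 16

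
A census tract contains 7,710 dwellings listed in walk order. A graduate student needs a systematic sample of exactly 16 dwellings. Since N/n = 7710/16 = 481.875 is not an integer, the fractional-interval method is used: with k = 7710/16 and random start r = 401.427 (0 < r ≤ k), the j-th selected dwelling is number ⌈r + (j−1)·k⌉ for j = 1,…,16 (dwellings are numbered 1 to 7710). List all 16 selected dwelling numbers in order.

j=1: r + 0k = 401.427 → ⌈·⌉ = 402
j=2: r + 1k = 883.302 → ⌈·⌉ = 884
j=3: r + 2k = 1365.177 → ⌈·⌉ = 1366
j=4: r + 3k = 1847.052 → ⌈·⌉ = 1848
j=5: r + 4k = 2328.927 → ⌈·⌉ = 2329
j=6: r + 5k = 2810.802 → ⌈·⌉ = 2811
j=7: r + 6k = 3292.677 → ⌈·⌉ = 3293
j=8: r + 7k = 3774.552 → ⌈·⌉ = 3775
j=9: r + 8k = 4256.427 → ⌈·⌉ = 4257
j=10: r + 9k = 4738.302 → ⌈·⌉ = 4739
j=11: r + 10k = 5220.177 → ⌈·⌉ = 5221
j=12: r + 11k = 5702.052 → ⌈·⌉ = 5703
j=13: r + 12k = 6183.927 → ⌈·⌉ = 6184
j=14: r + 13k = 6665.802 → ⌈·⌉ = 6666
j=15: r + 14k = 7147.677 → ⌈·⌉ = 7148
j=16: r + 15k = 7629.552 → ⌈·⌉ = 7630

402, 884, 1366, 1848, 2329, 2811, 3293, 3775, 4257, 4739, 5221, 5703, 6184, 6666, 7148, 7630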